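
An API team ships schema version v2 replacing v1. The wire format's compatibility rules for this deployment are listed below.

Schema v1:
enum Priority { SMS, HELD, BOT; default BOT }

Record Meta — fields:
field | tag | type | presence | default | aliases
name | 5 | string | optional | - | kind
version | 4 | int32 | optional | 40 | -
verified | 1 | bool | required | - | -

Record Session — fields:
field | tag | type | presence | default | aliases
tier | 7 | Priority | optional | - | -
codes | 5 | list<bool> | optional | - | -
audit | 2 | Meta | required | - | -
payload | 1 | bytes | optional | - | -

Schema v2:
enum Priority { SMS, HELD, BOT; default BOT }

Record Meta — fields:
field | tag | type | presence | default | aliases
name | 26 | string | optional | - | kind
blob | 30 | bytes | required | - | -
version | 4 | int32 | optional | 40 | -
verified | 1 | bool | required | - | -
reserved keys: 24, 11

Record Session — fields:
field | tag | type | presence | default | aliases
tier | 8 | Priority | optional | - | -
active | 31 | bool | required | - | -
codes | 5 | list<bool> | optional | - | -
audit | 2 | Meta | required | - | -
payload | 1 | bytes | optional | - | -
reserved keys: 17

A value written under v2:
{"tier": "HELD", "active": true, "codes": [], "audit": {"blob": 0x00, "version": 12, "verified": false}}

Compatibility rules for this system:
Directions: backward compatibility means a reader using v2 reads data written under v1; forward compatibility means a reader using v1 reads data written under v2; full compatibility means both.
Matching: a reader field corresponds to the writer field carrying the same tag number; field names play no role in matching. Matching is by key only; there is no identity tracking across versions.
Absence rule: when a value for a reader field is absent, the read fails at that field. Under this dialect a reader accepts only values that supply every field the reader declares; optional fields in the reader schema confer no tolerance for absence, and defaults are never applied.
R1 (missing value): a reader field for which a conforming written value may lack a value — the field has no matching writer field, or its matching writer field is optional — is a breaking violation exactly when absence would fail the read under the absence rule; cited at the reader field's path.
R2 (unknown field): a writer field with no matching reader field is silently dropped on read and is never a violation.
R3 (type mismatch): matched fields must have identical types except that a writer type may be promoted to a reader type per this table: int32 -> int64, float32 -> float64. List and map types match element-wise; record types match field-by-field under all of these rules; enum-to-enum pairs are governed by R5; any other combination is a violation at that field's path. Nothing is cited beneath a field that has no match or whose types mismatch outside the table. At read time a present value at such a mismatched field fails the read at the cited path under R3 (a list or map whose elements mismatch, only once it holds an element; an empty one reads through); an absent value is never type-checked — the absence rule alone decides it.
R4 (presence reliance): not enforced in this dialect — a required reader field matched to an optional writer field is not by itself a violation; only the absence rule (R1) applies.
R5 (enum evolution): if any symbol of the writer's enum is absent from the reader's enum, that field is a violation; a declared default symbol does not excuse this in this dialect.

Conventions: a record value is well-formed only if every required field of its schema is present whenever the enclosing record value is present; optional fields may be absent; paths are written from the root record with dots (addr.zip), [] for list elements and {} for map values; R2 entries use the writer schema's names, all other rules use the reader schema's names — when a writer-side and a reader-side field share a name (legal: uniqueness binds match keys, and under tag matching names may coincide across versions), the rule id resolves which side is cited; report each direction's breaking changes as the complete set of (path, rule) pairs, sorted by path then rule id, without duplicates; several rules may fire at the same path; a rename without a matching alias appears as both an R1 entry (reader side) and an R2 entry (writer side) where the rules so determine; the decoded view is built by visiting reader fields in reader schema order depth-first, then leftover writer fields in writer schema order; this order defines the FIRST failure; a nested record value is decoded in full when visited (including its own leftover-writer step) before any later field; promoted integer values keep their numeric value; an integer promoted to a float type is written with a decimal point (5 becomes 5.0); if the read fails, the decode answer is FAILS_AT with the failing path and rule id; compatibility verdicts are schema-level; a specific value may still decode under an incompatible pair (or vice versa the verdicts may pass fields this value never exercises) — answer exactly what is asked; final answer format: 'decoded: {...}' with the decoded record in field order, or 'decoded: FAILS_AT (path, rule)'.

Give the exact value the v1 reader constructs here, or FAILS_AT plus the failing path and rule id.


in Session below, arrows point writer -> reader
migrating the Session value to v1:
  read fails at tier under R1 (no fill)
  => FAILS_AT (tier, R1)
checking off the Session differences that do not matter here:
  field name in record Meta: tag 5 changed to 26 -> no rule fires on it and the decoded Session view is identical with or without it
  added field active to record Session: required bool, tag 31 (in v2 it sits immediately before codes) -> schema-level compatibility only; this Session value's decode is unchanged
  added field blob to record Meta: required bytes, tag 30 (in v2 it sits immediately before version) -> schema-level compatibility only; this Session value's decode is unchanged

decoded: FAILS_AT (tier, R1)


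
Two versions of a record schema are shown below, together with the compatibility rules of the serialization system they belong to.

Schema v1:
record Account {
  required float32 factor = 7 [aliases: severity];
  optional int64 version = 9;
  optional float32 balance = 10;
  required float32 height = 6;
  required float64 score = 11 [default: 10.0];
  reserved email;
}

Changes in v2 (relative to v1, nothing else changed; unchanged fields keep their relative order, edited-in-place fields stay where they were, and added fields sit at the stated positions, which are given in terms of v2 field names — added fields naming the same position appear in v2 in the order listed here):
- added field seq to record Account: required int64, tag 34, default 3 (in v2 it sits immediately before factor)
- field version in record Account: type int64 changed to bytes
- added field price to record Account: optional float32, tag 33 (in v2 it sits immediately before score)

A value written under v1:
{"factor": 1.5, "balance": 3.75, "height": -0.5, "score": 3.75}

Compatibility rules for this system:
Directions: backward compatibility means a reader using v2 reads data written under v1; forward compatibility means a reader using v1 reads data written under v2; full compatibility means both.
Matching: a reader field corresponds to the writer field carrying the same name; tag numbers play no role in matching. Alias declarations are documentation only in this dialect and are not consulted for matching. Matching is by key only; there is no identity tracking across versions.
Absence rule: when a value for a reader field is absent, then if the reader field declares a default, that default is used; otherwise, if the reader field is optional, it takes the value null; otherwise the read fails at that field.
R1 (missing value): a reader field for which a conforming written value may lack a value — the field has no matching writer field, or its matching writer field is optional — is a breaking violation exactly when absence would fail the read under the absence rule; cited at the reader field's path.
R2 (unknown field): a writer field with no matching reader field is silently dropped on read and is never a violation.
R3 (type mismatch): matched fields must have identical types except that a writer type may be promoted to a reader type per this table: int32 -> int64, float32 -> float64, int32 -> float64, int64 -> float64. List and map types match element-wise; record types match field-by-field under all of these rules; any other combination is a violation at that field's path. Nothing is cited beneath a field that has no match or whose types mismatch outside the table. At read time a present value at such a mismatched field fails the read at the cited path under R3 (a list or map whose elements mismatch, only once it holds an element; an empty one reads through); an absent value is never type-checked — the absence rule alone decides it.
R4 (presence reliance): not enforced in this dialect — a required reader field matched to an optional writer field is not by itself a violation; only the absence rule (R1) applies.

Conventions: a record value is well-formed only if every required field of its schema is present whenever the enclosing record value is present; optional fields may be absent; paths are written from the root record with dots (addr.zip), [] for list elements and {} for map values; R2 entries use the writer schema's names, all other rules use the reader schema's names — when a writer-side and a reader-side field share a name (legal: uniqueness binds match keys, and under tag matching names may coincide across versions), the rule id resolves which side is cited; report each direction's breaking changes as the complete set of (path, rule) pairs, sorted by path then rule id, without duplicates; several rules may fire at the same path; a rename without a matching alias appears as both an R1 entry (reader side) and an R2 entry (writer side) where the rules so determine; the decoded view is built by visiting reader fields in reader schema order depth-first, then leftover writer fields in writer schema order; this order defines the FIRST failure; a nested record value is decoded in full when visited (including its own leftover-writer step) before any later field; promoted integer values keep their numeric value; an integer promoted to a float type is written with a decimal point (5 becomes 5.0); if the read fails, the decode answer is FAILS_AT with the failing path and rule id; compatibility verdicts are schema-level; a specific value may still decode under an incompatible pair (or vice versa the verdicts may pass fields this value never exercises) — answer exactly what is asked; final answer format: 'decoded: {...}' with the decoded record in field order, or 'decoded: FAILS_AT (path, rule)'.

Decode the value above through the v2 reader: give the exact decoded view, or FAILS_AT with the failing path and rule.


the writer's type comes first in each Account pair
decoding the Account value with the v2 reader:
  seq := 3 (absent -> default)
  factor := 1.5
  version := null (absent, optional -> null)
  balance := 3.75
  height := -0.5
  price := null (absent, optional -> null)
  score := 3.75
  => decoded: {"seq": 3, "factor": 1.5, "version": null, "balance": 3.75, "height": -0.5, "price": null, "score": 3.75}
ruling out the remaining Account differences:
  field version in record Account: type int64 changed to bytes -> changes Account's schema-level verdicts only — the decode of this value is the same

decoded: {"seq": 3, "factor": 1.5, "version": null, "balance": 3.75, "height": -0.5, "price": null, "score": 3.75}


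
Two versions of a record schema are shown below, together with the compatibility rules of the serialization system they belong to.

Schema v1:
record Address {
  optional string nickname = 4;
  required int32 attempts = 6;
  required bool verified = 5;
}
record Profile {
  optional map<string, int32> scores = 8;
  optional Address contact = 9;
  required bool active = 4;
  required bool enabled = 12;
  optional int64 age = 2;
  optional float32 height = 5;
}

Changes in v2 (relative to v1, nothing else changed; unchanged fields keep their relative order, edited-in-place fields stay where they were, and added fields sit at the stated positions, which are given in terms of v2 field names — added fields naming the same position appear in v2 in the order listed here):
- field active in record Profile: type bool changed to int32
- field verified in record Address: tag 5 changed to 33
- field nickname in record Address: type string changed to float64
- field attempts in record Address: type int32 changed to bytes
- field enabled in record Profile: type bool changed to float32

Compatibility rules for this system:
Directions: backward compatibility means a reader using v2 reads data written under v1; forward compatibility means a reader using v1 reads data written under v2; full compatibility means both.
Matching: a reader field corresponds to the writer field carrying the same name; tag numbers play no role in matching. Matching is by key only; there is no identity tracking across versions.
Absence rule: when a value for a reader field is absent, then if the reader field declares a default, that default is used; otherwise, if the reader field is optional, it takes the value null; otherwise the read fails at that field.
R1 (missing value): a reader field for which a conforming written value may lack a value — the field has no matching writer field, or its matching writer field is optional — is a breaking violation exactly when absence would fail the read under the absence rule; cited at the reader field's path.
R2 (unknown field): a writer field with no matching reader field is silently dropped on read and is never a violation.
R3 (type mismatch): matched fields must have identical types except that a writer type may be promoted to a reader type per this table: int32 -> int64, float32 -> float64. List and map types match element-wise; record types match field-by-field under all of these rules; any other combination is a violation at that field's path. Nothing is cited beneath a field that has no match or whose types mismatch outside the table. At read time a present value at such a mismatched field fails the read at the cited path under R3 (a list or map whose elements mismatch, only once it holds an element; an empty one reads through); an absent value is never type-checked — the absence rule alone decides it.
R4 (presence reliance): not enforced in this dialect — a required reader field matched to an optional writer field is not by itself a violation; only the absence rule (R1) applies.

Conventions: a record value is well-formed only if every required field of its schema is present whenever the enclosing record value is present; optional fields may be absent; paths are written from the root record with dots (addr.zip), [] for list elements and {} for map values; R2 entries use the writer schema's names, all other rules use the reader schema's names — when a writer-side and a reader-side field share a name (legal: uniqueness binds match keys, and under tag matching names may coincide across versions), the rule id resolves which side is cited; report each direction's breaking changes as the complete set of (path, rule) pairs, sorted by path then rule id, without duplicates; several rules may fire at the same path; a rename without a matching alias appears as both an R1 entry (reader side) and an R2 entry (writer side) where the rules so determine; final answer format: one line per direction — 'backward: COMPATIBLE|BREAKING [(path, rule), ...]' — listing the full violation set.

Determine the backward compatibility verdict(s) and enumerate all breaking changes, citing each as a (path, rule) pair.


arrows below run writer -> reader for Profile
checking backward for Profile: reader v2 against writer v1:
  writer optional, map<string, int32> -> map<string, int32>: reader scores maps from writer scores
  writer optional, Address -> Address: reader contact maps from writer contact
  writer required, bool -> int32: reader active maps from writer active
  writer required, bool -> float32: reader enabled maps from writer enabled
  writer optional, int64 -> int64: reader age maps from writer age
  writer optional, float32 -> float32: reader height maps from writer height
  writer optional, string -> float64: reader contact.nickname maps from writer contact.nickname
  writer required, int32 -> bytes: reader contact.attempts maps from writer contact.attempts
  writer required, bool -> bool: reader contact.verified maps from writer contact.verified
  breaking: (active, R3)
  breaking: (contact.attempts, R3)
  breaking: (contact.nickname, R3)
  breaking: (enabled, R3)
  => backward: BREAKING (4)
diffs on Profile not affecting the asked answer:
  field verified in record Address: tag 5 changed to 33 -> no rule fires on it in Profile's dialect; the asked verdict holds

backward: BREAKING [(active, R3), (contact.attempts, R3), (contact.nickname, R3), (enabled, R3)]


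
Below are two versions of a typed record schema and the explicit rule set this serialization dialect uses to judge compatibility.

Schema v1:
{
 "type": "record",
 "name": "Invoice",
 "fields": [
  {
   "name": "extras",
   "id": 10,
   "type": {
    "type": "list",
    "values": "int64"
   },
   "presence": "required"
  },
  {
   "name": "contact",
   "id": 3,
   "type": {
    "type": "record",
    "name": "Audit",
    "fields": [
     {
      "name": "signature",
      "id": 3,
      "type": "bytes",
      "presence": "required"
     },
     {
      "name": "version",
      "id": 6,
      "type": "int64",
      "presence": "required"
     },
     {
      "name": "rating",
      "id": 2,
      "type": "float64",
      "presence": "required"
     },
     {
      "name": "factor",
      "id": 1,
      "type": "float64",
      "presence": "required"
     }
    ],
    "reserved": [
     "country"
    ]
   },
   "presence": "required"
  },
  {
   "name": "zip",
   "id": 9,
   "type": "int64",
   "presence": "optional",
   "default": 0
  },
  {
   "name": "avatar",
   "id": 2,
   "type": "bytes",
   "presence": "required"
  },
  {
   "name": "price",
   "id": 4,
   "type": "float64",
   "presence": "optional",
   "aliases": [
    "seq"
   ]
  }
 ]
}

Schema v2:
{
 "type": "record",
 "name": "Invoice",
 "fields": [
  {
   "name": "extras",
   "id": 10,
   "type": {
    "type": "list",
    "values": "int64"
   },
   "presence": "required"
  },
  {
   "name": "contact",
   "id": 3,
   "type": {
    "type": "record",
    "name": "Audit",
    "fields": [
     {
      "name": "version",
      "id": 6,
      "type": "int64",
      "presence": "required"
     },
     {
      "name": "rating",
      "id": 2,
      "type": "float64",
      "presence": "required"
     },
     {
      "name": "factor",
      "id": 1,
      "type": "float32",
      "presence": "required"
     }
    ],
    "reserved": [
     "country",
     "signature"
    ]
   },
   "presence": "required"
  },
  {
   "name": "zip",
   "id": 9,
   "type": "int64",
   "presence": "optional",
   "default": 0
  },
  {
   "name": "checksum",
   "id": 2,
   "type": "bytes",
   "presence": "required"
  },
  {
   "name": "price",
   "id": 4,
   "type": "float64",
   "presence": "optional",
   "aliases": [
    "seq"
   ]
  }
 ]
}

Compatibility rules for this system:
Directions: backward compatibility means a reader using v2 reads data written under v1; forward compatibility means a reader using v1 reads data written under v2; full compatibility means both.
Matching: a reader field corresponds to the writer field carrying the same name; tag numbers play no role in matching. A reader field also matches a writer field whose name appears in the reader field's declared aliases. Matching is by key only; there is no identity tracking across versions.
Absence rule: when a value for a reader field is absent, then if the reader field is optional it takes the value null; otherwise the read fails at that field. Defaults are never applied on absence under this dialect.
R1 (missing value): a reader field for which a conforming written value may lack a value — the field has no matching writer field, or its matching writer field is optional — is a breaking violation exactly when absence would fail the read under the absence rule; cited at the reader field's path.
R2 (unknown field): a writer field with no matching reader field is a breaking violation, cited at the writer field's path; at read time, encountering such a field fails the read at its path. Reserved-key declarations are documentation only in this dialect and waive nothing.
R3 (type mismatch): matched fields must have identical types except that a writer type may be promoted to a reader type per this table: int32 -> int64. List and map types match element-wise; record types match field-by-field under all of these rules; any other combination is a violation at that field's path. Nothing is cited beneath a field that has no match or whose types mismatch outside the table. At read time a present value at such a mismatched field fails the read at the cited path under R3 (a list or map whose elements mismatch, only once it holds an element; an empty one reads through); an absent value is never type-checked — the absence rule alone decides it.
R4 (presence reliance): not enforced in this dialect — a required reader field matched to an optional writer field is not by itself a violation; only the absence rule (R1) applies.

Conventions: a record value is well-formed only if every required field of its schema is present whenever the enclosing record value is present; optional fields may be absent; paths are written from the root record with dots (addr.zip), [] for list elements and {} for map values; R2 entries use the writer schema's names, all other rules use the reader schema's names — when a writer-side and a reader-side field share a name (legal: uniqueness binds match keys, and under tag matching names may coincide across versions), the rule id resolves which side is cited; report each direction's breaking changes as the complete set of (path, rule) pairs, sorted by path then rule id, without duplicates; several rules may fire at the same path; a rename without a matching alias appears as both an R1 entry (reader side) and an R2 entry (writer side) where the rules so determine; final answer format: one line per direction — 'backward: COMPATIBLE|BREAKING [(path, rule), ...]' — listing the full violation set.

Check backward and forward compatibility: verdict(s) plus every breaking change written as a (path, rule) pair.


backward: BREAKING [(avatar, R2), (checksum, R1), (contact.factor, R3), (contact.signature, R2)]; forward: BREAKING [(avatar, R1), (checksum, R2), (contact.factor, R3), (contact.signature, R1)]

each type pair in Invoice: writer, then reader
backward on Invoice — v2 reading data written by v1:
  writer required, list<int64> -> list<int64>: reader extras maps from writer extras
  writer required, Audit -> Audit: reader contact maps from writer contact
  writer optional, int64 -> int64: reader zip maps from writer zip
  no writer field matches reader checksum
  writer optional, float64 -> float64: reader price maps from writer price
  avatar (writer side), unknown to reader
  writer required, int64 -> int64: reader contact.version maps from writer contact.version
  writer required, float64 -> float64: reader contact.rating maps from writer contact.rating
  writer required, float64 -> float32: reader contact.factor maps from writer contact.factor
  contact.signature (writer side), unknown to reader
  rule R2 violated at avatar
  rule R1 violated at checksum
  rule R3 violated at contact.factor
  rule R2 violated at contact.signature
  => 4 violation(s): backward is BREAKING for Invoice
forward on Invoice — v1 reading data written by v2:
  writer required, list<int64> -> list<int64>: reader extras maps from writer extras
  writer required, Audit -> Audit: reader contact maps from writer contact
  writer optional, int64 -> int64: reader zip maps from writer zip
  no writer field matches reader avatar
  writer optional, float64 -> float64: reader price maps from writer price
  checksum (writer side), unknown to reader
  no writer field matches reader contact.signature
  writer required, int64 -> int64: reader contact.version maps from writer contact.version
  writer required, float64 -> float64: reader contact.rating maps from writer contact.rating
  writer required, float32 -> float64: reader contact.factor maps from writer contact.factor
  rule R1 violated at avatar
  rule R2 violated at checksum
  rule R3 violated at contact.factor
  rule R1 violated at contact.signature
  => 4 violation(s): forward is BREAKING for Invoice


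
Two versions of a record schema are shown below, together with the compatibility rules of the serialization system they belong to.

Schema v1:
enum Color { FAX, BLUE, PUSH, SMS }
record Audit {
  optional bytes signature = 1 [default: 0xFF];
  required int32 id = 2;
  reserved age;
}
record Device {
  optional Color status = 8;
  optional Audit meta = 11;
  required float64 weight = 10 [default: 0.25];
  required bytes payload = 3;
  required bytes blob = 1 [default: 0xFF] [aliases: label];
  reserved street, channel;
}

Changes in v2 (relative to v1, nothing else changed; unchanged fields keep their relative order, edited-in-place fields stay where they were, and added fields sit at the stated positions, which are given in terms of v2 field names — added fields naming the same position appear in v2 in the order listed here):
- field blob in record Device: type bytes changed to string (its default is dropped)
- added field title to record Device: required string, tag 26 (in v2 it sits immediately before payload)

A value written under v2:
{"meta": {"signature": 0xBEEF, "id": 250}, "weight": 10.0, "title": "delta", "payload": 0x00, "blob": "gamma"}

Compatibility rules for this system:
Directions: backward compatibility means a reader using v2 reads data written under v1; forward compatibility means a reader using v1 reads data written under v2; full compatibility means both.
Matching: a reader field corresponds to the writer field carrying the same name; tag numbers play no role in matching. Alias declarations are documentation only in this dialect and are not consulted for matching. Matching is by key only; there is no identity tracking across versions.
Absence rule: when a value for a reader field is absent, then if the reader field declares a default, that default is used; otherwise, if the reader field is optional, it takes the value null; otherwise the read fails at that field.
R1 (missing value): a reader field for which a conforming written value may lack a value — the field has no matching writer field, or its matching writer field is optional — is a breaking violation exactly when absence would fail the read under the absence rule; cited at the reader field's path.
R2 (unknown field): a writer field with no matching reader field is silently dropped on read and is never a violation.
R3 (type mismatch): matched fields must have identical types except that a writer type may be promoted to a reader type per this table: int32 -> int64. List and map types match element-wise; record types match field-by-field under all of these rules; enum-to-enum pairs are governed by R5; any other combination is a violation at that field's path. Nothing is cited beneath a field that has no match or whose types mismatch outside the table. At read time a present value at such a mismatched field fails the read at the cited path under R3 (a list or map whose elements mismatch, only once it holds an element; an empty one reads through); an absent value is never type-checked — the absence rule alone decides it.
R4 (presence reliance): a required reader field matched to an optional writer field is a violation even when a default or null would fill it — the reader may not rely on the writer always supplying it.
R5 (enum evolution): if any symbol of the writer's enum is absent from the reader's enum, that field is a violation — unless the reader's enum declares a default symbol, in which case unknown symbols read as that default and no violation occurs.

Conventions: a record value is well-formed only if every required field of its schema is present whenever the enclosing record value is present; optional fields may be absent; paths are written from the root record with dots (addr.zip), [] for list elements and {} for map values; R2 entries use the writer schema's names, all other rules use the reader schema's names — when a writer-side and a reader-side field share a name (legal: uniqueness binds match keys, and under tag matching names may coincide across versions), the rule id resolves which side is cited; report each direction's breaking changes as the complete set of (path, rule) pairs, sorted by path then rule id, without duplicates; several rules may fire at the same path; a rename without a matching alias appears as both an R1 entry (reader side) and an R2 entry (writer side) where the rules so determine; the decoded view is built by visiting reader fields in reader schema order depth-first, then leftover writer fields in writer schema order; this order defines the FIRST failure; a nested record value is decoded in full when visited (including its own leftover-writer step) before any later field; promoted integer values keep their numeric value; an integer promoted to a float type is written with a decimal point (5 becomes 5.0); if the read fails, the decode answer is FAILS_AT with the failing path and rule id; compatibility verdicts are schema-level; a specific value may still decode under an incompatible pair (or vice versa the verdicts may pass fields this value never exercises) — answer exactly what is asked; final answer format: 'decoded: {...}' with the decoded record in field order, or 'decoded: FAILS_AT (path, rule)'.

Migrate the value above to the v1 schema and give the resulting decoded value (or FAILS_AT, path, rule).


in Device below, arrows point writer -> reader
migrating the Device value to v1:
  status := null (not supplied -> null)
  meta.signature := 0xBEEF
  meta.id := 250
  weight := 10.0
  payload := 0x00
  read fails at blob under R3
  => FAILS_AT (blob, R3)
remaining Device differences; none change what is asked:
  added field title to record Device: required string, tag 26 (in v2 it sits immediately before payload) -> a verdict-level change on Device — the shown value reads the same

decoded: FAILS_AT (blob, R3)


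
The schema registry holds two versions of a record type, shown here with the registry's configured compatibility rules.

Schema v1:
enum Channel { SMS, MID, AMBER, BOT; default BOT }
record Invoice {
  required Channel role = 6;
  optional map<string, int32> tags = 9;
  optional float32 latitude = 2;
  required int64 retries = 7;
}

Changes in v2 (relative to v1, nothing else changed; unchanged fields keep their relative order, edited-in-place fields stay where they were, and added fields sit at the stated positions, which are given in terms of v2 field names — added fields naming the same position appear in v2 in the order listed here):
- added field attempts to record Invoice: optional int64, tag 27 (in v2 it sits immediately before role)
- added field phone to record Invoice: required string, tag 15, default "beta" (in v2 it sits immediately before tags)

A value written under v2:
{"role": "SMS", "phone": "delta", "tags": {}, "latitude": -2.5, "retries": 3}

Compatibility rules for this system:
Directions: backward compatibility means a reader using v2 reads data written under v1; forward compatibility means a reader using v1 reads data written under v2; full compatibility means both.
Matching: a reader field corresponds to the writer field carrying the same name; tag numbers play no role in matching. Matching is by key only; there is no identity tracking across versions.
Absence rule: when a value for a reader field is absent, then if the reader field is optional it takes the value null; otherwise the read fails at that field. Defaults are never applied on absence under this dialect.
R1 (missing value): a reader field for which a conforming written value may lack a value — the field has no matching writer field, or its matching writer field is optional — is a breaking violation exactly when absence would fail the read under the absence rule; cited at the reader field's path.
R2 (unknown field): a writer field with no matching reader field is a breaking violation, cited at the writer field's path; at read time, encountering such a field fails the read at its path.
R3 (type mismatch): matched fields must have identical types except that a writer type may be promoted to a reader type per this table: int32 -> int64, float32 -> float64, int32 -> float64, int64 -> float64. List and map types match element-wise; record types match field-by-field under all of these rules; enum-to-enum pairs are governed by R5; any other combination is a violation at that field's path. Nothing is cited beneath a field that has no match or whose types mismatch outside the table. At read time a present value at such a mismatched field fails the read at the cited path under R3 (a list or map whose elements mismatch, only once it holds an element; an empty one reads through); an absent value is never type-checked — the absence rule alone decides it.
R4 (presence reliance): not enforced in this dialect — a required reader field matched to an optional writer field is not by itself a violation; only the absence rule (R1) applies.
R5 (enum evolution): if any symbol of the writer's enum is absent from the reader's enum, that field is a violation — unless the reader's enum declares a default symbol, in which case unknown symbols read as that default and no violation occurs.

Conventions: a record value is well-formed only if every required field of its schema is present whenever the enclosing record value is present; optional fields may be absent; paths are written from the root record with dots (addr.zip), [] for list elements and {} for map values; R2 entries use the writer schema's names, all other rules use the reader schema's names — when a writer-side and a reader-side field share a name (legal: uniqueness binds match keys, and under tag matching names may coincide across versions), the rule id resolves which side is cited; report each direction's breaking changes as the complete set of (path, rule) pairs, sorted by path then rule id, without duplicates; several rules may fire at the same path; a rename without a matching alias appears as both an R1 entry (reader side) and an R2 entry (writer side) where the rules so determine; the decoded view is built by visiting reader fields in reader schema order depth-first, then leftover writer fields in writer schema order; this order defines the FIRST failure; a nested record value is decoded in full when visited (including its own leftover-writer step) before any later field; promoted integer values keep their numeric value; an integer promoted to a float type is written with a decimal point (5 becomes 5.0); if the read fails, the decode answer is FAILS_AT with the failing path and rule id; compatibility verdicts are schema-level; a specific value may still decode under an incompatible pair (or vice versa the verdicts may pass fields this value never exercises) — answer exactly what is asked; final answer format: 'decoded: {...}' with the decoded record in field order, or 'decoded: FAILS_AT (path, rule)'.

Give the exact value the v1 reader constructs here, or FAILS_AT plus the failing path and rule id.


decoded: FAILS_AT (phone, R2)

each type pair in Invoice: writer, then reader
decode (reader v1):
  role := "SMS"
  tags := {}
  latitude := -2.5
  retries := 3
  read fails at phone under R2 (unknown field)
  => FAILS_AT (phone, R2)
checking off the Invoice differences that do not matter here:
  added field attempts to record Invoice: optional int64, tag 27 (in v2 it sits immediately before role) -> schema-level compatibility only; this Invoice value's decode is unchanged


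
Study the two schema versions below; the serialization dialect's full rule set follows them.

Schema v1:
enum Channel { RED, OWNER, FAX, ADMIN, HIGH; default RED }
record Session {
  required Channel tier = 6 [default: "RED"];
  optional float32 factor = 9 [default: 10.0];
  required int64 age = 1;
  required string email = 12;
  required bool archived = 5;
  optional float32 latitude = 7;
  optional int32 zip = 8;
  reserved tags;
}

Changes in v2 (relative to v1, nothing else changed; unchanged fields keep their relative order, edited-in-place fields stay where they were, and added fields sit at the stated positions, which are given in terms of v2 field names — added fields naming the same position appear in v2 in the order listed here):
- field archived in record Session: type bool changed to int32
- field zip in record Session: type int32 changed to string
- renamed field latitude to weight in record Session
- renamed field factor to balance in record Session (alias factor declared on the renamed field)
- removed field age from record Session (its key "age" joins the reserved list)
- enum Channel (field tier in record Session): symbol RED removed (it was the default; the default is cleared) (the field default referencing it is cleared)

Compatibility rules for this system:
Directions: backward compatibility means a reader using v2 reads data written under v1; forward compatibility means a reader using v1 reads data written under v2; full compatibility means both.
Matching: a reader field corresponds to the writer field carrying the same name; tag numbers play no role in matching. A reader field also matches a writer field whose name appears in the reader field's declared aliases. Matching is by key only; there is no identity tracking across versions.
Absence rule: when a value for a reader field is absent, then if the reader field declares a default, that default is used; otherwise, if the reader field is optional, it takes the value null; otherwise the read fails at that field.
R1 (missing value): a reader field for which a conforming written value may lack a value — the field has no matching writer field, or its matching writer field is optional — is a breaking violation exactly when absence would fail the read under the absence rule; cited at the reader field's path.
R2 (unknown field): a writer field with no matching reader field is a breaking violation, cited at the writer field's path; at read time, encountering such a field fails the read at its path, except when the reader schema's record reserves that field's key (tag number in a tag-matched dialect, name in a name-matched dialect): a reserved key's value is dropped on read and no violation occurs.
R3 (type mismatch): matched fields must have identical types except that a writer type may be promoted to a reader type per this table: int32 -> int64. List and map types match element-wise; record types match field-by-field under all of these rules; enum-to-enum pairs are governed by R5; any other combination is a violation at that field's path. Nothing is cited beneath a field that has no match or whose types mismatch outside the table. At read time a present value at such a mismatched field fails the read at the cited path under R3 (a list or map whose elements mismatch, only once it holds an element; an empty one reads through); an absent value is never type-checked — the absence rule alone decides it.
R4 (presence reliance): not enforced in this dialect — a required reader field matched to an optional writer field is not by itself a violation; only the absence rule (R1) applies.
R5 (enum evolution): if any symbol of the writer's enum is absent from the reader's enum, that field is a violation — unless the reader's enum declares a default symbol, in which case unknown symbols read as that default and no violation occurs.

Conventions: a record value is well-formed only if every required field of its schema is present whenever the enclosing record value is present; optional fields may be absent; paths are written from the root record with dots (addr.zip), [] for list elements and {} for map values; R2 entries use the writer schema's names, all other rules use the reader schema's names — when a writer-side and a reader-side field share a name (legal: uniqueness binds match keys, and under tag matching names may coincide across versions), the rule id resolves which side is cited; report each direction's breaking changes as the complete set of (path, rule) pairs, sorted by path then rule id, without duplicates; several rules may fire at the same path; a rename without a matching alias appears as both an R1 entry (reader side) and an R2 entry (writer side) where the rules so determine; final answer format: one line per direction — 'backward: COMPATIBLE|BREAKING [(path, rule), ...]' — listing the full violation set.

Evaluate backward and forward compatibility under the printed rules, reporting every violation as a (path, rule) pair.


each type pair in Session: writer, then reader
checking backward for Session: reader v2 against writer v1:
  tier: Channel -> Channel, writer required; from tier
  balance: float32 -> float32, writer optional; from factor
  email: string -> string, writer required; from email
  archived: bool -> int32, writer required; from archived
  no writer field matches reader weight
  zip: int32 -> string, writer optional; from zip
  leftover writer field: age
  leftover writer field: latitude
  rule R3 violated at archived
  rule R2 violated at latitude
  rule R5 violated at tier
  rule R3 violated at zip
  => 4 violation(s): backward is BREAKING for Session
checking forward for Session: reader v1 against writer v2:
  tier: Channel -> Channel, writer required; from tier
  no writer field matches reader factor
  no writer field matches reader age
  email: string -> string, writer required; from email
  archived: int32 -> bool, writer required; from archived
  no writer field matches reader latitude
  zip: string -> int32, writer optional; from zip
  leftover writer field: balance
  leftover writer field: weight
  rule R1 violated at age
  rule R3 violated at archived
  rule R2 violated at balance
  rule R2 violated at weight
  rule R3 violated at zip
  => 5 violation(s): forward is BREAKING for Session

backward: BREAKING [(archived, R3), (latitude, R2), (tier, R5), (zip, R3)]; forward: BREAKING [(age, R1), (archived, R3), (balance, R2), (weight, R2), (zip, R3)]
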